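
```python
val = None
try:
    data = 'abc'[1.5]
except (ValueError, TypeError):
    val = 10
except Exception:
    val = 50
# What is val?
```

Step-by-step execution trace:
1. `data = 'abc'[1.5]` raises TypeError.
2. `except (ValueError, TypeError)` matches (TypeError is in the tuple) → val = 10.
3. `except Exception` is not reached.
Result: 10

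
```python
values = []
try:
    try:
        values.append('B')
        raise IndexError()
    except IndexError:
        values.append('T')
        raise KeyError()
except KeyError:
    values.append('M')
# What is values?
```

Step-by-step execution trace:
1. Inner try: `values.append('B')` → values = ['B'].
2. `raise IndexError()` raises IndexError.
3. Inner `except IndexError` matches → `values.append('T')` → values = ['B', 'T'].
4. `raise KeyError()` raises KeyError; propagates to outer try.
5. Outer `except KeyError` matches → `values.append('M')` → values = ['B', 'T', 'M'].
Result: ['B', 'T', 'M']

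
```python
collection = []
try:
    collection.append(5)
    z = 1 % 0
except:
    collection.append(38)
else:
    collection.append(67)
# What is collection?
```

Step-by-step execution trace:
1. try: `collection.append(5)` → collection = [5].
2. `z = 1 % 0` raises ZeroDivisionError.
3. bare `except` matches → `collection.append(38)` → collection = [5, 38].
4. `else` is skipped (an exception was raised).
Result: [5, 38]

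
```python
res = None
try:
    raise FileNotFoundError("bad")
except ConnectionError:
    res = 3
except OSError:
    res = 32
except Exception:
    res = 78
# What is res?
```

Step-by-step execution trace:
1. `raise FileNotFoundError(...)` raises FileNotFoundError.
2. `except ConnectionError` does not match (FileNotFoundError is not a subclass of ConnectionError); skipped.
3. `except OSError` matches (FileNotFoundError is a subclass of OSError) → res = 32.
4. `except Exception` is not reached.
Result: 32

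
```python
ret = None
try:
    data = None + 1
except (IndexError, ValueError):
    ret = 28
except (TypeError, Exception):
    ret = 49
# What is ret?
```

Step-by-step execution trace:
1. `data = None + 1` raises TypeError.
2. `except (IndexError, ValueError)` does not match TypeError; skipped.
3. `except (TypeError, Exception)` matches (TypeError is in the tuple) → ret = 49.
Result: 49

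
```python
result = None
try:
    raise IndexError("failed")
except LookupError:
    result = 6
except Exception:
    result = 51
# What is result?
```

Step-by-step execution trace:
1. `raise IndexError(...)` raises IndexError.
2. `except LookupError` matches (IndexError is a subclass of LookupError) → result = 6.
3. `except Exception` is not reached.
Result: 6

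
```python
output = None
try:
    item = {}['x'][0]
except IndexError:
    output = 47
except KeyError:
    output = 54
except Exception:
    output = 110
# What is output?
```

Step-by-step execution trace:
1. `item = {}['x'][0]` raises KeyError.
2. `except IndexError` does not match KeyError; skipped.
3. `except KeyError` matches → output = 54.
4. Remaining except clauses are skipped.
Result: 54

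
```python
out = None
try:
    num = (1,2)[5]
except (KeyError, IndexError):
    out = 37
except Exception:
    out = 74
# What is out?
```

Step-by-step execution trace:
1. `num = (1,2)[5]` raises IndexError.
2. `except (KeyError, IndexError)` matches (IndexError is in the tuple) → out = 37.
3. `except Exception` is not reached.
Result: 37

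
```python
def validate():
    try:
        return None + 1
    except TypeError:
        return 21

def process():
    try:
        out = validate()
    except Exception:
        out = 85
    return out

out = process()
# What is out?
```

Step-by-step execution trace:
1. `process()` calls `validate()`.
2. In validate: `None + 1` raises TypeError; `except TypeError` catches it → returns 21.
3. In process: `out = validate()` → out = 21. No exception reaches process.
4. `except Exception` is skipped; process returns 21.
5. out = 21.
Result: 21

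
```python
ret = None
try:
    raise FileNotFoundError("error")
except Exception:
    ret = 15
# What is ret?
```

Step-by-step execution trace:
1. `raise FileNotFoundError(...)` raises FileNotFoundError.
2. `except Exception` matches (FileNotFoundError is a subclass of Exception) → ret = 15.
Result: 15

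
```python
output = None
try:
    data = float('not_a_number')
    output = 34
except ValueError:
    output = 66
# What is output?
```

Step-by-step execution trace:
1. `data = float('not_a_number')` raises ValueError.
2. `output = 34` is not reached.
3. `except ValueError` matches → output = 66.
Result: 66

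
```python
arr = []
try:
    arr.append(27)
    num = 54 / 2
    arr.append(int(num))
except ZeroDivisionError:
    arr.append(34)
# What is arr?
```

Step-by-step execution trace:
1. try: `arr.append(27)` → arr = [27].
2. `num = 54 / 2` → num = 27.0. No exception raised.
3. `arr.append(int(num))` → arr = [27, 27].
4. `except ZeroDivisionError` is skipped (no exception was raised).
Result: [27, 27]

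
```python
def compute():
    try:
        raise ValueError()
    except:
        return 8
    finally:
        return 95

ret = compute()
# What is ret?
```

Step-by-step execution trace:
1. `compute()` enters try: `raise ValueError()` raises ValueError.
2. bare `except` matches → `return 8` sets pending return value 8.
3. Before returning, `finally: return 95` runs and overrides the pending return.
4. compute() returns 95 → ret = 95.
Result: 95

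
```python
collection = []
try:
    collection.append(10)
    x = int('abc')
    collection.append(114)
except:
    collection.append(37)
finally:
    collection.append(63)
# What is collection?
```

Step-by-step execution trace:
1. try: `collection.append(10)` → collection = [10].
2. `x = int('abc')` raises ValueError; `collection.append(114)` is not reached.
3. bare `except` matches → `collection.append(37)` → collection = [10, 37].
4. finally always runs: `collection.append(63)` → collection = [10, 37, 63].
Result: [10, 37, 63]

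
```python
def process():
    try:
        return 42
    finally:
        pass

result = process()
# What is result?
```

Step-by-step execution trace:
1. `process()` enters try: `return 42` sets pending return value 42.
2. Before returning, `finally: pass` runs (no effect).
3. process() returns 42 → result = 42.
Result: 42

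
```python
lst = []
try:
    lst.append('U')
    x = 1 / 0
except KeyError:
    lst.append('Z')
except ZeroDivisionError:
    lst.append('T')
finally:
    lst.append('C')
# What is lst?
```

Step-by-step execution trace:
1. try: `lst.append('U')` → lst = ['U'].
2. `x = 1 / 0` raises ZeroDivisionError.
3. `except KeyError` does not match ZeroDivisionError; skipped.
4. `except ZeroDivisionError` matches → `lst.append('T')` → lst = ['U', 'T'].
5. finally always runs: `lst.append('C')` → lst = ['U', 'T', 'C'].
Result: ['U', 'T', 'C']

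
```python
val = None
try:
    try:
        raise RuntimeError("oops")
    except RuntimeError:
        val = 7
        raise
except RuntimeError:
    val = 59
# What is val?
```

Step-by-step execution trace:
1. Inner try: `raise RuntimeError("oops")` raises RuntimeError.
2. Inner `except RuntimeError` matches → val = 7.
3. bare `raise` re-raises the same RuntimeError.
4. Outer `except RuntimeError` matches → val = 59.
Result: 59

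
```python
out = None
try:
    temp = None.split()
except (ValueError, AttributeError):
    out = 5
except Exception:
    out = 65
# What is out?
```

Step-by-step execution trace:
1. `temp = None.split()` raises AttributeError.
2. `except (ValueError, AttributeError)` matches (AttributeError is in the tuple) → out = 5.
3. `except Exception` is not reached.
Result: 5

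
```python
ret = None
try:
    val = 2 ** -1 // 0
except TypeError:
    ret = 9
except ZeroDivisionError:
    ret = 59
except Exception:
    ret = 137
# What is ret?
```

Step-by-step execution trace:
1. `val = 2 ** -1 // 0` raises ZeroDivisionError.
2. `except TypeError` does not match ZeroDivisionError; skipped.
3. `except ZeroDivisionError` matches → ret = 59.
4. Remaining except clauses are skipped.
Result: 59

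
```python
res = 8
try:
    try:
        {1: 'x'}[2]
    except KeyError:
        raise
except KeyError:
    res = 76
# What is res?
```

Step-by-step execution trace:
1. Inner try: `{1: 'x'}[2]` raises KeyError.
2. Inner `except KeyError` matches; bare `raise` re-raises the same KeyError.
3. Outer `except KeyError` matches → res = 76.
Result: 76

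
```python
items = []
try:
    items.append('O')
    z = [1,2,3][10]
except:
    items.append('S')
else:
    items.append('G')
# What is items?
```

Step-by-step execution trace:
1. try: `items.append('O')` → items = ['O'].
2. `z = [1,2,3][10]` raises IndexError.
3. bare `except` matches → `items.append('S')` → items = ['O', 'S'].
4. `else` is skipped (an exception was raised).
Result: ['O', 'S']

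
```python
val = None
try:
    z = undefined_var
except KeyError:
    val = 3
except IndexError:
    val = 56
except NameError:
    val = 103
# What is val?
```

Step-by-step execution trace:
1. `z = undefined_var` raises NameError.
2. `except KeyError` does not match NameError; skipped.
3. `except IndexError` does not match NameError; skipped.
4. `except NameError` matches → val = 103.
Result: 103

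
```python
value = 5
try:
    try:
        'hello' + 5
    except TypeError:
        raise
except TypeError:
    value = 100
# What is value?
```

Step-by-step execution trace:
1. Inner try: `'hello' + 5` raises TypeError.
2. Inner `except TypeError` matches; bare `raise` re-raises the same TypeError.
3. Outer `except TypeError` matches → value = 100.
Result: 100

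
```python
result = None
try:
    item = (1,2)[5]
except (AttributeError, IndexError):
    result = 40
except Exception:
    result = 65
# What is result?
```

Step-by-step execution trace:
1. `item = (1,2)[5]` raises IndexError.
2. `except (AttributeError, IndexError)` matches (IndexError is in the tuple) → result = 40.
3. `except Exception` is not reached.
Result: 40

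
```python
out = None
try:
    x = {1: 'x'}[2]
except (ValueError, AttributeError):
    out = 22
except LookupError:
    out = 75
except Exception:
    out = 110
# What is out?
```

Step-by-step execution trace:
1. `x = {1: 'x'}[2]` raises KeyError.
2. `except (ValueError, AttributeError)` does not match KeyError; skipped.
3. `except LookupError` matches (KeyError is a subclass of LookupError) → out = 75.
4. `except Exception` is not reached.
Result: 75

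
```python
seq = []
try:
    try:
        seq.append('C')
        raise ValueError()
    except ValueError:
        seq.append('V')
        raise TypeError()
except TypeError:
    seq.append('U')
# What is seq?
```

Step-by-step execution trace:
1. Inner try: `seq.append('C')` → seq = ['C'].
2. `raise ValueError()` raises ValueError.
3. Inner `except ValueError` matches → `seq.append('V')` → seq = ['C', 'V'].
4. `raise TypeError()` raises TypeError; propagates to outer try.
5. Outer `except TypeError` matches → `seq.append('U')` → seq = ['C', 'V', 'U'].
Result: ['C', 'V', 'U']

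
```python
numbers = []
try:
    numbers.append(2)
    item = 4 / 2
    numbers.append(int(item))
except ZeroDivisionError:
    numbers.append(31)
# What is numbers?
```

Step-by-step execution trace:
1. try: `numbers.append(2)` → numbers = [2].
2. `item = 4 / 2` → item = 2.0. No exception raised.
3. `numbers.append(int(item))` → numbers = [2, 2].
4. `except ZeroDivisionError` is skipped (no exception was raised).
Result: [2, 2]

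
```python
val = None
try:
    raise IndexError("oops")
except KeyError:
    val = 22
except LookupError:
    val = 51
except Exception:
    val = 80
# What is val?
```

Step-by-step execution trace:
1. `raise IndexError(...)` raises IndexError.
2. `except KeyError` does not match (IndexError is not a subclass of KeyError); skipped.
3. `except LookupError` matches (IndexError is a subclass of LookupError) → val = 51.
4. `except Exception` is not reached.
Result: 51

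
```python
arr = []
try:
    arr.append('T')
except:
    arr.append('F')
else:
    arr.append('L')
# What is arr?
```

Step-by-step execution trace:
1. try: `arr.append('T')` → arr = ['T']. No exception raised.
2. `except` is skipped.
3. `else` runs (try completed without exception): `arr.append('L')` → arr = ['T', 'L'].
Result: ['T', 'L']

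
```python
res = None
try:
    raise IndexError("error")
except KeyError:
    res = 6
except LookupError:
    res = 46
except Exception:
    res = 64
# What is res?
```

Step-by-step execution trace:
1. `raise IndexError(...)` raises IndexError.
2. `except KeyError` does not match (IndexError is not a subclass of KeyError); skipped.
3. `except LookupError` matches (IndexError is a subclass of LookupError) → res = 46.
4. `except Exception` is not reached.
Result: 46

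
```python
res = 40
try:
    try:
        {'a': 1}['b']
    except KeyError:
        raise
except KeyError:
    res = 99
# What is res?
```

Step-by-step execution trace:
1. Inner try: `{'a': 1}['b']` raises KeyError.
2. Inner `except KeyError` matches; bare `raise` re-raises the same KeyError.
3. Outer `except KeyError` matches → res = 99.
Result: 99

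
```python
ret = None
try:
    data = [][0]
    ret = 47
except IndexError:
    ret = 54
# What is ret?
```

Step-by-step execution trace:
1. `data = [][0]` raises IndexError.
2. `ret = 47` is not reached.
3. `except IndexError` matches → ret = 54.
Result: 54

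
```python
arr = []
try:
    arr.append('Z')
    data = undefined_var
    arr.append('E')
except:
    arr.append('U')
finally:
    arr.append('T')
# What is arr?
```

Step-by-step execution trace:
1. try: `arr.append('Z')` → arr = ['Z'].
2. `data = undefined_var` raises NameError; `arr.append('E')` is not reached.
3. bare `except` matches → `arr.append('U')` → arr = ['Z', 'U'].
4. finally always runs: `arr.append('T')` → arr = ['Z', 'U', 'T'].
Result: ['Z', 'U', 'T']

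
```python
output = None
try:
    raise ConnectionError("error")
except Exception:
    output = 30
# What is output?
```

Step-by-step execution trace:
1. `raise ConnectionError(...)` raises ConnectionError.
2. `except Exception` matches (ConnectionError is a subclass of Exception) → output = 30.
Result: 30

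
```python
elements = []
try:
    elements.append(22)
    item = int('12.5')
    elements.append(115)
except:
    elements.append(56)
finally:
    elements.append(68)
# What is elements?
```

Step-by-step execution trace:
1. try: `elements.append(22)` → elements = [22].
2. `item = int('12.5')` raises ValueError; `elements.append(115)` is not reached.
3. bare `except` matches → `elements.append(56)` → elements = [22, 56].
4. finally always runs: `elements.append(68)` → elements = [22, 56, 68].
Result: [22, 56, 68]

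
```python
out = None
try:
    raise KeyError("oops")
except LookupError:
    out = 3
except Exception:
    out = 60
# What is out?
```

Step-by-step execution trace:
1. `raise KeyError(...)` raises KeyError.
2. `except LookupError` matches (KeyError is a subclass of LookupError) → out = 3.
3. `except Exception` is not reached.
Result: 3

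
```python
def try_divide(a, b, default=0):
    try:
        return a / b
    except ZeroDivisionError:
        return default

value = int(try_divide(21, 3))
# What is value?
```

Step-by-step execution trace:
1. `try_divide(21, 3)` enters try: `return 21 / 3` → returns 7.0. No exception raised.
2. `except ZeroDivisionError` is skipped.
3. `int(7.0)` → 7 → value = 7.
Result: 7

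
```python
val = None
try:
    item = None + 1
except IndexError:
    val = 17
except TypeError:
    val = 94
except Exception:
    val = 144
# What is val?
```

Step-by-step execution trace:
1. `item = None + 1` raises TypeError.
2. `except IndexError` does not match TypeError; skipped.
3. `except TypeError` matches → val = 94.
4. Remaining except clauses are skipped.
Result: 94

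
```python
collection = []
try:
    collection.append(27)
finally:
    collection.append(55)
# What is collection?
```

Step-by-step execution trace:
1. try: `collection.append(27)` → collection = [27].
2. The try body completes without raising.
3. finally always runs: `collection.append(55)` → collection = [27, 55].
Result: [27, 55]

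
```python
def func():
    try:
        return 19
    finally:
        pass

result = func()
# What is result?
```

Step-by-step execution trace:
1. `func()` enters try: `return 19` sets pending return value 19.
2. Before returning, `finally: pass` runs (no effect).
3. func() returns 19 → result = 19.
Result: 19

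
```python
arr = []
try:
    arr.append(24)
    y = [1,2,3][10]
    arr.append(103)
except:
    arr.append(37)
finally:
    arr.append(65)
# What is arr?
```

Step-by-step execution trace:
1. try: `arr.append(24)` → arr = [24].
2. `y = [1,2,3][10]` raises IndexError; `arr.append(103)` is not reached.
3. bare `except` matches → `arr.append(37)` → arr = [24, 37].
4. finally always runs: `arr.append(65)` → arr = [24, 37, 65].
Result: [24, 37, 65]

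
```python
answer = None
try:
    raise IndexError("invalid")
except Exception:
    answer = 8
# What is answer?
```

Step-by-step execution trace:
1. `raise IndexError(...)` raises IndexError.
2. `except Exception` matches (IndexError is a subclass of Exception) → answer = 8.
Result: 8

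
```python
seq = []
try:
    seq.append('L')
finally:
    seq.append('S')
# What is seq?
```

Step-by-step execution trace:
1. try: `seq.append('L')` → seq = ['L'].
2. The try body completes without raising.
3. finally always runs: `seq.append('S')` → seq = ['L', 'S'].
Result: ['L', 'S']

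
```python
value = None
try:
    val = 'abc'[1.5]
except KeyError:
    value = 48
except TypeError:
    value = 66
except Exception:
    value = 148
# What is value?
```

Step-by-step execution trace:
1. `val = 'abc'[1.5]` raises TypeError.
2. `except KeyError` does not match TypeError; skipped.
3. `except TypeError` matches → value = 66.
4. Remaining except clauses are skipped.
Result: 66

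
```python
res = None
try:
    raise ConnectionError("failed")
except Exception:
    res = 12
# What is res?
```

Step-by-step execution trace:
1. `raise ConnectionError(...)` raises ConnectionError.
2. `except Exception` matches (ConnectionError is a subclass of Exception) → res = 12.
Result: 12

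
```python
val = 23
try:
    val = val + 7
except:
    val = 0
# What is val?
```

Step-by-step execution trace:
1. val starts at 23.
2. try: `val = val + 7` → val = 30. No exception raised.
3. `except` is skipped.
Result: 30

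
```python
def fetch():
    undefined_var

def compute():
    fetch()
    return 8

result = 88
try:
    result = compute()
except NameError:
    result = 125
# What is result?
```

Step-by-step execution trace:
1. result starts at 88.
2. try: `compute()` calls `fetch()`.
3. `fetch()` evaluates `undefined_var`, which raises NameError; it propagates through compute (uncaught).
4. `return 8` in compute is not reached; the assignment to result does not complete.
5. `except NameError` matches → result = 125.
Result: 125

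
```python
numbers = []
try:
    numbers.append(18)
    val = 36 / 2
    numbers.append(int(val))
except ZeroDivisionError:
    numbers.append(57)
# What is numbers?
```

Step-by-step execution trace:
1. try: `numbers.append(18)` → numbers = [18].
2. `val = 36 / 2` → val = 18.0. No exception raised.
3. `numbers.append(int(val))` → numbers = [18, 18].
4. `except ZeroDivisionError` is skipped (no exception was raised).
Result: [18, 18]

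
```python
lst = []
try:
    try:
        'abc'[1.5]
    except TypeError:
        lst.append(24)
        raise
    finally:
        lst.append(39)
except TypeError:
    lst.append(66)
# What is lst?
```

Step-by-step execution trace:
1. Inner try: `'abc'[1.5]` raises TypeError.
2. Inner `except TypeError` matches → `lst.append(24)` → lst = [24].
3. bare `raise` re-raises TypeError.
4. Inner `finally` runs during unwinding: `lst.append(39)` → lst = [24, 39].
5. Outer `except TypeError` matches → `lst.append(66)` → lst = [24, 39, 66].
Result: [24, 39, 66]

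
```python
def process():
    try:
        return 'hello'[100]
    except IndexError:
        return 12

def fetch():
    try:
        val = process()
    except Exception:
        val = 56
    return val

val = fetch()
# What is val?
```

Step-by-step execution trace:
1. `fetch()` calls `process()`.
2. In process: `'hello'[100]` raises IndexError; `except IndexError` catches it → returns 12.
3. In fetch: `val = process()` → val = 12. No exception reaches fetch.
4. `except Exception` is skipped; fetch returns 12.
5. val = 12.
Result: 12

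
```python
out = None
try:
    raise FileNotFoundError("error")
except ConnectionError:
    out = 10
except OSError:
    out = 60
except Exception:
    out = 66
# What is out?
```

Step-by-step execution trace:
1. `raise FileNotFoundError(...)` raises FileNotFoundError.
2. `except ConnectionError` does not match (FileNotFoundError is not a subclass of ConnectionError); skipped.
3. `except OSError` matches (FileNotFoundError is a subclass of OSError) → out = 60.
4. `except Exception` is not reached.
Result: 60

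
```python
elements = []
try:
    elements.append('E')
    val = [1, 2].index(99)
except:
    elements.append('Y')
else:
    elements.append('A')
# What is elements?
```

Step-by-step execution trace:
1. try: `elements.append('E')` → elements = ['E'].
2. `val = [1, 2].index(99)` raises ValueError.
3. bare `except` matches → `elements.append('Y')` → elements = ['E', 'Y'].
4. `else` is skipped (an exception was raised).
Result: ['E', 'Y']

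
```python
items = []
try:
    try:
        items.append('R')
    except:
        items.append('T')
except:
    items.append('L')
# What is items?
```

Step-by-step execution trace:
1. Inner try: `items.append('R')` → items = ['R']. No exception raised.
2. Inner `except` is skipped.
3. Inner try completes normally; outer `except` is skipped.
Result: ['R']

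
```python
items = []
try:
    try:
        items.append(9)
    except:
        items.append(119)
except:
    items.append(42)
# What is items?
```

Step-by-step execution trace:
1. Inner try: `items.append(9)` → items = [9]. No exception raised.
2. Inner `except` is skipped.
3. Inner try completes normally; outer `except` is skipped.
Result: [9]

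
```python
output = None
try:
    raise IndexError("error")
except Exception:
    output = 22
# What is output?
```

Step-by-step execution trace:
1. `raise IndexError(...)` raises IndexError.
2. `except Exception` matches (IndexError is a subclass of Exception) → output = 22.
Result: 22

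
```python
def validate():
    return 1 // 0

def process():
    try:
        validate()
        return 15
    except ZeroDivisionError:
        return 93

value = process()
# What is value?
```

Step-by-step execution trace:
1. `process()` calls `validate()`.
2. `validate()` evaluates `1 // 0`, which raises ZeroDivisionError; it propagates to the caller.
3. `return 15` is not reached.
4. `except ZeroDivisionError` in process matches → returns 93.
5. value = 93.
Result: 93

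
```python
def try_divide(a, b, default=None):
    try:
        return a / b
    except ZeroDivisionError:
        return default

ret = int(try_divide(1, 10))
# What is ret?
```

Step-by-step execution trace:
1. `try_divide(1, 10)` enters try: `return 1 / 10` → returns 0.1. No exception raised.
2. `except ZeroDivisionError` is skipped.
3. `int(0.1)` → 0 → ret = 0.
Result: 0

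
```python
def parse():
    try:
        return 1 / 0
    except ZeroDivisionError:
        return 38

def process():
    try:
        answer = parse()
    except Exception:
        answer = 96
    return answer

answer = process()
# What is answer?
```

Step-by-step execution trace:
1. `process()` calls `parse()`.
2. In parse: `1 / 0` raises ZeroDivisionError; `except ZeroDivisionError` catches it → returns 38.
3. In process: `answer = parse()` → answer = 38. No exception reaches process.
4. `except Exception` is skipped; process returns 38.
5. answer = 38.
Result: 38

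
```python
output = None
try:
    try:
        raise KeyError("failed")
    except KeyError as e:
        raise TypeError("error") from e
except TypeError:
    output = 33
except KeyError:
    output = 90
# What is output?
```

Step-by-step execution trace:
1. Inner try raises KeyError; inner `except KeyError as e` catches it.
2. `raise TypeError(...) from e` raises TypeError (KeyError is attached as __cause__, but only TypeError is active).
3. Outer `except TypeError` matches → output = 33.
4. `except KeyError` is not reached.
Result: 33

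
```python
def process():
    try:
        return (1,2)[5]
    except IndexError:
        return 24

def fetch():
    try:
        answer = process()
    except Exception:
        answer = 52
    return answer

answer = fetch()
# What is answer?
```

Step-by-step execution trace:
1. `fetch()` calls `process()`.
2. In process: `(1,2)[5]` raises IndexError; `except IndexError` catches it → returns 24.
3. In fetch: `answer = process()` → answer = 24. No exception reaches fetch.
4. `except Exception` is skipped; fetch returns 24.
5. answer = 24.
Result: 24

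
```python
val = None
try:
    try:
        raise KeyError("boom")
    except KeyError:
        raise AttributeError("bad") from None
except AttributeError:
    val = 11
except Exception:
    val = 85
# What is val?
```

Step-by-step execution trace:
1. Inner try raises KeyError; inner `except KeyError` catches it.
2. `raise AttributeError(...) from None` raises AttributeError (from None suppresses __context__, but the active exception is still AttributeError).
3. Outer `except AttributeError` matches → val = 11.
4. `except Exception` is not reached.
Result: 11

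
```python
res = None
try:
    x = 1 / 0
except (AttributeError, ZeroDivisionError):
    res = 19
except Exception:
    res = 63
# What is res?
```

Step-by-step execution trace:
1. `x = 1 / 0` raises ZeroDivisionError.
2. `except (AttributeError, ZeroDivisionError)` matches (ZeroDivisionError is in the tuple) → res = 19.
3. `except Exception` is not reached.
Result: 19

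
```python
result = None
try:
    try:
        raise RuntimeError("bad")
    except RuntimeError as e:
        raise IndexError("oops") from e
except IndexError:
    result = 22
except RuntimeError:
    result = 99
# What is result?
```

Step-by-step execution trace:
1. Inner try raises RuntimeError; inner `except RuntimeError as e` catches it.
2. `raise IndexError(...) from e` raises IndexError (RuntimeError is attached as __cause__, but only IndexError is active).
3. Outer `except IndexError` matches → result = 22.
4. `except RuntimeError` is not reached.
Result: 22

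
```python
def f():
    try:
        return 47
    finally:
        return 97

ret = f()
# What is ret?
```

Step-by-step execution trace:
1. `f()` enters try: `return 47` sets pending return value 47.
2. Before returning, `finally: return 97` runs and overrides the pending return.
3. f() returns 97 → ret = 97.
Result: 97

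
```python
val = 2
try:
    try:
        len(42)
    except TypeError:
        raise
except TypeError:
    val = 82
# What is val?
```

Step-by-step execution trace:
1. Inner try: `len(42)` raises TypeError.
2. Inner `except TypeError` matches; bare `raise` re-raises the same TypeError.
3. Outer `except TypeError` matches → val = 82.
Result: 82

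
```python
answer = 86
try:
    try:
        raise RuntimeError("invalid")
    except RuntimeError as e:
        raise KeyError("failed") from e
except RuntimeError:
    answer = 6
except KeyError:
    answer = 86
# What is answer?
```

Step-by-step execution trace:
1. Inner try raises RuntimeError; inner `except RuntimeError as e` catches it.
2. `raise KeyError(...) from e` raises KeyError (RuntimeError is attached as __cause__, but only KeyError is active).
3. Outer `except RuntimeError` does not match KeyError; skipped.
4. Outer `except KeyError` matches → answer = 86.
Result: 86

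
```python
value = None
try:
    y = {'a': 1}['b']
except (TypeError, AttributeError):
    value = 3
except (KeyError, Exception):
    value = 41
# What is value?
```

Step-by-step execution trace:
1. `y = {'a': 1}['b']` raises KeyError.
2. `except (TypeError, AttributeError)` does not match KeyError; skipped.
3. `except (KeyError, Exception)` matches (KeyError is in the tuple) → value = 41.
Result: 41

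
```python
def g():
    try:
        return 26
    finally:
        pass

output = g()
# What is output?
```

Step-by-step execution trace:
1. `g()` enters try: `return 26` sets pending return value 26.
2. Before returning, `finally: pass` runs (no effect).
3. g() returns 26 → output = 26.
Result: 26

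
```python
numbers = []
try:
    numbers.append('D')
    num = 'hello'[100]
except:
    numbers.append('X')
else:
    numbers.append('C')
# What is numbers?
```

Step-by-step execution trace:
1. try: `numbers.append('D')` → numbers = ['D'].
2. `num = 'hello'[100]` raises IndexError.
3. bare `except` matches → `numbers.append('X')` → numbers = ['D', 'X'].
4. `else` is skipped (an exception was raised).
Result: ['D', 'X']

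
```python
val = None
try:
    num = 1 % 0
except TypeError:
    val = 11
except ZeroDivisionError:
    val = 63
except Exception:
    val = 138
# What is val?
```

Step-by-step execution trace:
1. `num = 1 % 0` raises ZeroDivisionError.
2. `except TypeError` does not match ZeroDivisionError; skipped.
3. `except ZeroDivisionError` matches → val = 63.
4. Remaining except clauses are skipped.
Result: 63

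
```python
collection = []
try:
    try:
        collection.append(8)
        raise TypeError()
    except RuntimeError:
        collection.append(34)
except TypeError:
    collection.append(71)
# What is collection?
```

Step-by-step execution trace:
1. Inner try: `collection.append(8)` → collection = [8].
2. `raise TypeError()` raises TypeError.
3. Inner `except RuntimeError` does not match TypeError; exception propagates to outer try.
4. Outer `except TypeError` matches → `collection.append(71)` → collection = [8, 71].
Result: [8, 71]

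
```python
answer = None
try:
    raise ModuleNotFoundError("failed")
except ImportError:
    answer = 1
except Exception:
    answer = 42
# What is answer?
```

Step-by-step execution trace:
1. `raise ModuleNotFoundError(...)` raises ModuleNotFoundError.
2. `except ImportError` matches (ModuleNotFoundError is a subclass of ImportError) → answer = 1.
3. `except Exception` is not reached.
Result: 1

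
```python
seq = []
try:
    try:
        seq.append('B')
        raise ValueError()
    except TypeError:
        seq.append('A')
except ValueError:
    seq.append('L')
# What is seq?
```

Step-by-step execution trace:
1. Inner try: `seq.append('B')` → seq = ['B'].
2. `raise ValueError()` raises ValueError.
3. Inner `except TypeError` does not match ValueError; exception propagates to outer try.
4. Outer `except ValueError` matches → `seq.append('L')` → seq = ['B', 'L'].
Result: ['B', 'L']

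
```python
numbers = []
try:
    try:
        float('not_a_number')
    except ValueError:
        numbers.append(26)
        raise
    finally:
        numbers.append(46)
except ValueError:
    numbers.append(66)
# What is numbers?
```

Step-by-step execution trace:
1. Inner try: `float('not_a_number')` raises ValueError.
2. Inner `except ValueError` matches → `numbers.append(26)` → numbers = [26].
3. bare `raise` re-raises ValueError.
4. Inner `finally` runs during unwinding: `numbers.append(46)` → numbers = [26, 46].
5. Outer `except ValueError` matches → `numbers.append(66)` → numbers = [26, 46, 66].
Result: [26, 46, 66]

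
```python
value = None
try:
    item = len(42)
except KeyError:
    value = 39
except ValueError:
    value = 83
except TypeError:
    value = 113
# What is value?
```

Step-by-step execution trace:
1. `item = len(42)` raises TypeError.
2. `except KeyError` does not match TypeError; skipped.
3. `except ValueError` does not match TypeError; skipped.
4. `except TypeError` matches → value = 113.
Result: 113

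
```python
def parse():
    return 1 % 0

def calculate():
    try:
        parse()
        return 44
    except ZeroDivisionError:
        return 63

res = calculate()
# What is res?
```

Step-by-step execution trace:
1. `calculate()` calls `parse()`.
2. `parse()` evaluates `1 % 0`, which raises ZeroDivisionError; it propagates to the caller.
3. `return 44` is not reached.
4. `except ZeroDivisionError` in calculate matches → returns 63.
5. res = 63.
Result: 63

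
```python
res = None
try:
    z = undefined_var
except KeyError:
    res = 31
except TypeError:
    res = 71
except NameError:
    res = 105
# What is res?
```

Step-by-step execution trace:
1. `z = undefined_var` raises NameError.
2. `except KeyError` does not match NameError; skipped.
3. `except TypeError` does not match NameError; skipped.
4. `except NameError` matches → res = 105.
Result: 105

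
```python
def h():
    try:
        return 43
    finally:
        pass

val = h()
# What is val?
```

Step-by-step execution trace:
1. `h()` enters try: `return 43` sets pending return value 43.
2. Before returning, `finally: pass` runs (no effect).
3. h() returns 43 → val = 43.
Result: 43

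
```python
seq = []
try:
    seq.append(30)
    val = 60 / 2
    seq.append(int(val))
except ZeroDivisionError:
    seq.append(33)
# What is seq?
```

Step-by-step execution trace:
1. try: `seq.append(30)` → seq = [30].
2. `val = 60 / 2` → val = 30.0. No exception raised.
3. `seq.append(int(val))` → seq = [30, 30].
4. `except ZeroDivisionError` is skipped (no exception was raised).
Result: [30, 30]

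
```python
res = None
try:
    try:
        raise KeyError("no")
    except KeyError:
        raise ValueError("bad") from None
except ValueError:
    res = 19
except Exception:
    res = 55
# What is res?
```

Step-by-step execution trace:
1. Inner try raises KeyError; inner `except KeyError` catches it.
2. `raise ValueError(...) from None` raises ValueError (from None suppresses __context__, but the active exception is still ValueError).
3. Outer `except ValueError` matches → res = 19.
4. `except Exception` is not reached.
Result: 19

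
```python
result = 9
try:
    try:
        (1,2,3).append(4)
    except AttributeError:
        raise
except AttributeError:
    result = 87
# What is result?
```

Step-by-step execution trace:
1. Inner try: `(1,2,3).append(4)` raises AttributeError.
2. Inner `except AttributeError` matches; bare `raise` re-raises the same AttributeError.
3. Outer `except AttributeError` matches → result = 87.
Result: 87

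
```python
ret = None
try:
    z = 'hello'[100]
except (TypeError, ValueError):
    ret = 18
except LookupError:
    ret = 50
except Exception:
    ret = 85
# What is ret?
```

Step-by-step execution trace:
1. `z = 'hello'[100]` raises IndexError.
2. `except (TypeError, ValueError)` does not match IndexError; skipped.
3. `except LookupError` matches (IndexError is a subclass of LookupError) → ret = 50.
4. `except Exception` is not reached.
Result: 50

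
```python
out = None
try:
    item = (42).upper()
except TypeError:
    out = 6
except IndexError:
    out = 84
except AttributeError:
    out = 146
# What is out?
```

Step-by-step execution trace:
1. `item = (42).upper()` raises AttributeError.
2. `except TypeError` does not match AttributeError; skipped.
3. `except IndexError` does not match AttributeError; skipped.
4. `except AttributeError` matches → out = 146.
Result: 146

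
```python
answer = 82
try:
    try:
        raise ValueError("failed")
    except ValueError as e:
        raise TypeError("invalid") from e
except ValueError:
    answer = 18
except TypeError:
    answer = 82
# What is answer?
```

Step-by-step execution trace:
1. Inner try raises ValueError; inner `except ValueError as e` catches it.
2. `raise TypeError(...) from e` raises TypeError (ValueError is attached as __cause__, but only TypeError is active).
3. Outer `except ValueError` does not match TypeError; skipped.
4. Outer `except TypeError` matches → answer = 82.
Result: 82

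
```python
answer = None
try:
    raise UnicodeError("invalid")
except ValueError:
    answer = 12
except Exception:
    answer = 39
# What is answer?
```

Step-by-step execution trace:
1. `raise UnicodeError(...)` raises UnicodeError.
2. `except ValueError` matches (UnicodeError is a subclass of ValueError) → answer = 12.
3. `except Exception` is not reached.
Result: 12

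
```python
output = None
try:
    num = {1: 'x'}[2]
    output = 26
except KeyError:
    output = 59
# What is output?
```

Step-by-step execution trace:
1. `num = {1: 'x'}[2]` raises KeyError.
2. `output = 26` is not reached.
3. `except KeyError` matches → output = 59.
Result: 59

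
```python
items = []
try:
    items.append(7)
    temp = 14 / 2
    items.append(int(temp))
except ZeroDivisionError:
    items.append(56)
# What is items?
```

Step-by-step execution trace:
1. try: `items.append(7)` → items = [7].
2. `temp = 14 / 2` → temp = 7.0. No exception raised.
3. `items.append(int(temp))` → items = [7, 7].
4. `except ZeroDivisionError` is skipped (no exception was raised).
Result: [7, 7]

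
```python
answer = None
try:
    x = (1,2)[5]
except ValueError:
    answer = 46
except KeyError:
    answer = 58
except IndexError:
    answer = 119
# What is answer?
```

Step-by-step execution trace:
1. `x = (1,2)[5]` raises IndexError.
2. `except ValueError` does not match IndexError; skipped.
3. `except KeyError` does not match IndexError; skipped.
4. `except IndexError` matches → answer = 119.
Result: 119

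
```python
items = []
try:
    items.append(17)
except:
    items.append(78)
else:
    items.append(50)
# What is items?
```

Step-by-step execution trace:
1. try: `items.append(17)` → items = [17]. No exception raised.
2. `except` is skipped.
3. `else` runs (try completed without exception): `items.append(50)` → items = [17, 50].
Result: [17, 50]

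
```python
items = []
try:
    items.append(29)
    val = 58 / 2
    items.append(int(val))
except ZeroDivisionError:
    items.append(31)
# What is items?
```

Step-by-step execution trace:
1. try: `items.append(29)` → items = [29].
2. `val = 58 / 2` → val = 29.0. No exception raised.
3. `items.append(int(val))` → items = [29, 29].
4. `except ZeroDivisionError` is skipped (no exception was raised).
Result: [29, 29]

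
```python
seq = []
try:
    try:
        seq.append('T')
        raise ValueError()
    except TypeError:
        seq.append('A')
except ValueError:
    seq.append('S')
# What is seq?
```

Step-by-step execution trace:
1. Inner try: `seq.append('T')` → seq = ['T'].
2. `raise ValueError()` raises ValueError.
3. Inner `except TypeError` does not match ValueError; exception propagates to outer try.
4. Outer `except ValueError` matches → `seq.append('S')` → seq = ['T', 'S'].
Result: ['T', 'S']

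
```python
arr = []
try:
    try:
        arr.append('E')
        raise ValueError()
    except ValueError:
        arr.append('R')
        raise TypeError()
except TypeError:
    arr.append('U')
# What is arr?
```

Step-by-step execution trace:
1. Inner try: `arr.append('E')` → arr = ['E'].
2. `raise ValueError()` raises ValueError.
3. Inner `except ValueError` matches → `arr.append('R')` → arr = ['E', 'R'].
4. `raise TypeError()` raises TypeError; propagates to outer try.
5. Outer `except TypeError` matches → `arr.append('U')` → arr = ['E', 'R', 'U'].
Result: ['E', 'R', 'U']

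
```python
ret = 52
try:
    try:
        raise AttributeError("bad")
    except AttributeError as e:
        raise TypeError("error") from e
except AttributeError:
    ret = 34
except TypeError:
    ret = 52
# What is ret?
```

Step-by-step execution trace:
1. Inner try raises AttributeError; inner `except AttributeError as e` catches it.
2. `raise TypeError(...) from e` raises TypeError (AttributeError is attached as __cause__, but only TypeError is active).
3. Outer `except AttributeError` does not match TypeError; skipped.
4. Outer `except TypeError` matches → ret = 52.
Result: 52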